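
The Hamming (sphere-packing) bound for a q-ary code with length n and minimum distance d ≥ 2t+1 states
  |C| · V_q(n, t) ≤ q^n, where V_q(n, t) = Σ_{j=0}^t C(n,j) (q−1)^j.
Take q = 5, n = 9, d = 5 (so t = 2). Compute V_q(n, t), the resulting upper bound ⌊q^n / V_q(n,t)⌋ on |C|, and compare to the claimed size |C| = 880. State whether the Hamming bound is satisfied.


V_q(n, t) = 613, q^n = 1953125, Hamming bound = 3186, |C| = 880 ≤ bound (satisfied).

Step 1: Compute V_q(n, t) = Σ_{j=0}^2 C(n, j) (q−1)^j.
  j = 0: C(9,0)·(4)^0 = 1·1 = 1.
  j = 1: C(9,1)·(4)^1 = 9·4 = 36.
  j = 2: C(9,2)·(4)^2 = 36·16 = 576.
  V_q(n, t) = 1 + 36 + 576 = 613.
Step 2: q^n = 5^9 = 1953125.
Step 3: Hamming bound ⌊q^n / V_q(n,t)⌋ = ⌊1953125/613⌋ = 3186.
Step 4: Compare |C| = 880 to 3186: satisfied.
The claimed |C| lies below the Hamming bound.


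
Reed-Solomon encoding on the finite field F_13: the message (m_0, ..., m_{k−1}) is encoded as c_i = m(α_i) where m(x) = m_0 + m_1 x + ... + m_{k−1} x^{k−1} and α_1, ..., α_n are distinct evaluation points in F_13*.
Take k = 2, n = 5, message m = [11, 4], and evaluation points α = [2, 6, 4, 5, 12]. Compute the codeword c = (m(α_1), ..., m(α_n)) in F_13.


c = [6, 9, 1, 5, 7]

Message polynomial: m(x) = 11 + 4·x (mod 13).
For each evaluation point α_i, compute m(α_i) mod 13:
  α_1 = 2: Horner steps 4 → 6, so m(2) = 6.
  α_2 = 6: Horner steps 4 → 9, so m(6) = 9.
  α_3 = 4: Horner steps 4 → 1, so m(4) = 1.
  α_4 = 5: Horner steps 4 → 5, so m(5) = 5.
  α_5 = 12: Horner steps 4 → 7, so m(12) = 7.
Codeword c = [6, 9, 1, 5, 7] ∈ F_13^5.


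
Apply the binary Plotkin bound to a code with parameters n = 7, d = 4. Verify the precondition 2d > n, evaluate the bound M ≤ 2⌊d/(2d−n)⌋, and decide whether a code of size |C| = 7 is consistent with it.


Plotkin bound M ≤ 8; given |C| = 7 ≤ bound (satisfied).

Check applicability: 2d = 8, n = 7.
2d − n = 1 > 0, so Plotkin applies.
Compute d/(2d−n) = 4/1 ≈ 4.0000.
⌊d/(2d−n)⌋ = 4.
Plotkin bound: M ≤ 2·4 = 8.
Given |C| = 7, check: satisfied.
This |C| is below the Plotkin bound.


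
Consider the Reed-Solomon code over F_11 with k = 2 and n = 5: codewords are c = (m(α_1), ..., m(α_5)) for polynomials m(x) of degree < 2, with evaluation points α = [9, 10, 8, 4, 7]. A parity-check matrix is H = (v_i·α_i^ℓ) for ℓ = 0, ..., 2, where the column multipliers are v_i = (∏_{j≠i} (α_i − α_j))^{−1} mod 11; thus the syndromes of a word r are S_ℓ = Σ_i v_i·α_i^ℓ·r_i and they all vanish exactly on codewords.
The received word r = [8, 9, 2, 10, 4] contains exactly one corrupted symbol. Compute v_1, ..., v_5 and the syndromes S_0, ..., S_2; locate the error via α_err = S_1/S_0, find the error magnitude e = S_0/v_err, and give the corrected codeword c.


S = (8, 6, 10), error at position 1, error magnitude e = 8, c = [0, 9, 2, 10, 4].

Step 1: column multipliers v_i = (∏_{j≠i}(α_i − α_j))^{−1} mod 11.
  i = 1 (α = 9): (9−10)(9−8)(9−4)(9−7) = (−1)·1·5·2 = −10 ≡ 1, so v_1 = 1^{−1} = 1 (mod 11).
  i = 2 (α = 10): (10−9)(10−8)(10−4)(10−7) = 1·2·6·3 = 36 ≡ 3, so v_2 = 3^{−1} = 4 (mod 11).
  i = 3 (α = 8): (8−9)(8−10)(8−4)(8−7) = (−1)·(−2)·4·1 = 8 ≡ 8, so v_3 = 8^{−1} = 7 (mod 11).
  i = 4 (α = 4): (4−9)(4−10)(4−8)(4−7) = (−5)·(−6)·(−4)·(−3) = 360 ≡ 8, so v_4 = 8^{−1} = 7 (mod 11).
  i = 5 (α = 7): (7−9)(7−10)(7−8)(7−4) = (−2)·(−3)·(−1)·3 = −18 ≡ 4, so v_5 = 4^{−1} = 3 (mod 11).
  v = [1, 4, 7, 7, 3].
Step 2: syndromes of r = [8, 9, 2, 10, 4] (all sums mod 11).
  S_0 = Σ v_i r_i = 1·8 + 4·9 + 7·2 + 7·10 + 3·4 = 140 ≡ 8.
  S_1 = Σ v_i α_i r_i = 1·9·8 + 4·10·9 + 7·8·2 + 7·4·10 + 3·7·4 = 908 ≡ 6.
  α_i^2 mod 11 = [4, 1, 9, 5, 5].
  S_2 = Σ v_i α_i^2 r_i = 1·4·8 + 4·1·9 + 7·9·2 + 7·5·10 + 3·5·4 = 604 ≡ 10.
  S = (8, 6, 10) ≠ 0, so r is not a codeword (an error is present).
Step 3: locate the error. For a single error e at position i, S_ℓ = v_i·e·α_i^ℓ, so α_err = S_1/S_0.
  S_0^{−1} = 8^{−1} = 7 (mod 11), so α_err = 6·7 = 42 ≡ 9 = α_1. Error position i = 1.
  Consistency check: S_2/S_1 = 10·2 = 20 ≡ 9 = α_err ✓ (single-error assumption holds).
Step 4: error magnitude e = S_0/v_1 = S_0·∏_{j≠1}(α_1 − α_j) = 8·1 = 8 ≡ 8 (mod 11).
Step 5: correct position 1: c_1 = r_1 − e = 8 − 8 ≡ 0 (mod 11). Hence c = [0, 9, 2, 10, 4].
  Check: interpolating c through the α_i gives m(x) = 7 + 9·x (degree < 2) with m(α_i) = c_i for every i, so c is indeed a codeword.


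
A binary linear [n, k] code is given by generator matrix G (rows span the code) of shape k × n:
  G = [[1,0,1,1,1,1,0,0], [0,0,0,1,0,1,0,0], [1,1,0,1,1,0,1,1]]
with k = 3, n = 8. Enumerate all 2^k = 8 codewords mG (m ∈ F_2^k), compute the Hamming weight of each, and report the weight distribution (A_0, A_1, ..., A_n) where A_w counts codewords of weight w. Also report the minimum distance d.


Weight distribution: A_0 = 1, A_2 = 1, A_3 = 1, A_5 = 3, A_6 = 2. Minimum distance d = 2.

Enumerate all 2^3 = 8 messages m ∈ F_2^3.
For each, compute codeword c = mG in F_2^8, then tally its weight.
  m = 000 → c = 00000000, weight = 0.
  m = 100 → c = 10111100, weight = 5.
  m = 010 → c = 00010100, weight = 2.
  m = 110 → c = 10101000, weight = 3.
  m = 001 → c = 11011011, weight = 6.
  m = 101 → c = 01100111, weight = 5.
  m = 011 → c = 11001111, weight = 6.
  m = 111 → c = 01110011, weight = 5.
Tally weights:
  weight 0: 1 codewords.
  weight 2: 1 codewords.
  weight 3: 1 codewords.
  weight 5: 3 codewords.
  weight 6: 2 codewords.
Minimum distance d = smallest w > 0 with A_w > 0 = 2.
Sanity: Σ A_w = 8 = 2^3 = 8 ✓.


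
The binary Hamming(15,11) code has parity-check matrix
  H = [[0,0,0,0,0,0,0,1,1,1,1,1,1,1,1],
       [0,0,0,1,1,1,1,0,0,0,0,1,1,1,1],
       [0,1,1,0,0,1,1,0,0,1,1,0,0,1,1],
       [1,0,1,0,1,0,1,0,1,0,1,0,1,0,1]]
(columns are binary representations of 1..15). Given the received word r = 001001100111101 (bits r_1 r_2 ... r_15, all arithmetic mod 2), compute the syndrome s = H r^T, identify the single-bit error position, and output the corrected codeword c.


s = (1, 1, 0, 1)^T, error position = 13, corrected codeword c = 001001100111001

Compute s = H r^T mod 2 one row at a time:
  s_1 = 0 + 0 + 1 + 1 + 1 + 1 + 0 + 1 = 5 ≡ 1 (mod 2).
  s_2 = 0 + 0 + 1 + 1 + 1 + 1 + 0 + 1 = 5 ≡ 1 (mod 2).
  s_3 = 0 + 1 + 1 + 1 + 1 + 1 + 0 + 1 = 6 ≡ 0 (mod 2).
  s_4 = 0 + 1 + 0 + 1 + 0 + 1 + 1 + 1 = 5 ≡ 1 (mod 2).
s = (1, 1, 0, 1)^T — this equals column 13 of H (binary 1101), so error is at position 13.
Correct: flip bit 13 of r = 001001100111101 to get c = 001001100111001.


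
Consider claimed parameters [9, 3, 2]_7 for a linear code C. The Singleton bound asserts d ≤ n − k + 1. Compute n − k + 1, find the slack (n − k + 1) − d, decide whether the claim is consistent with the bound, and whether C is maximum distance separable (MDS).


Singleton RHS = n − k + 1 = 7, slack = 5, bound satisfied, not MDS.

Singleton bound: d ≤ n − k + 1.
Here n = 9, k = 3, so n − k + 1 = 7.
Given d = 2, check d ≤ 7: YES.
Slack = (n − k + 1) − d = 5.
The code is NOT MDS (slack = 5 > 0).
Description: the claimed parameters are [9, 3, 2]_7; such a code would be non-MDS.


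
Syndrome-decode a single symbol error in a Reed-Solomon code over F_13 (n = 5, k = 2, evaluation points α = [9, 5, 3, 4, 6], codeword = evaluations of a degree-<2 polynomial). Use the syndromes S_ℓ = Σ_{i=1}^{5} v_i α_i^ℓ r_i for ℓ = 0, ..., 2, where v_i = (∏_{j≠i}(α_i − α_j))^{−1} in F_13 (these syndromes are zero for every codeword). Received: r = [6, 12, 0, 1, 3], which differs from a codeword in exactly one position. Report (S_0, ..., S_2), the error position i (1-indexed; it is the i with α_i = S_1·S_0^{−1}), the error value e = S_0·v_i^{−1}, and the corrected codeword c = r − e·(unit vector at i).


S = (11, 3, 2), error at position 2, error magnitude e = 10, c = [6, 2, 0, 1, 3].

Step 1: column multipliers v_i = (∏_{j≠i}(α_i − α_j))^{−1} mod 13.
  i = 1 (α = 9): (9−5)(9−3)(9−4)(9−6) = 4·6·5·3 = 360 ≡ 9, so v_1 = 9^{−1} = 3 (mod 13).
  i = 2 (α = 5): (5−9)(5−3)(5−4)(5−6) = (−4)·2·1·(−1) = 8 ≡ 8, so v_2 = 8^{−1} = 5 (mod 13).
  i = 3 (α = 3): (3−9)(3−5)(3−4)(3−6) = (−6)·(−2)·(−1)·(−3) = 36 ≡ 10, so v_3 = 10^{−1} = 4 (mod 13).
  i = 4 (α = 4): (4−9)(4−5)(4−3)(4−6) = (−5)·(−1)·1·(−2) = −10 ≡ 3, so v_4 = 3^{−1} = 9 (mod 13).
  i = 5 (α = 6): (6−9)(6−5)(6−3)(6−4) = (−3)·1·3·2 = −18 ≡ 8, so v_5 = 8^{−1} = 5 (mod 13).
  v = [3, 5, 4, 9, 5].
Step 2: syndromes of r = [6, 12, 0, 1, 3] (all sums mod 13).
  S_0 = Σ v_i r_i = 3·6 + 5·12 + 4·0 + 9·1 + 5·3 = 102 ≡ 11.
  S_1 = Σ v_i α_i r_i = 3·9·6 + 5·5·12 + 4·3·0 + 9·4·1 + 5·6·3 = 588 ≡ 3.
  α_i^2 mod 13 = [3, 12, 9, 3, 10].
  S_2 = Σ v_i α_i^2 r_i = 3·3·6 + 5·12·12 + 4·9·0 + 9·3·1 + 5·10·3 = 951 ≡ 2.
  S = (11, 3, 2) ≠ 0, so r is not a codeword (an error is present).
Step 3: locate the error. For a single error e at position i, S_ℓ = v_i·e·α_i^ℓ, so α_err = S_1/S_0.
  S_0^{−1} = 11^{−1} = 6 (mod 13), so α_err = 3·6 = 18 ≡ 5 = α_2. Error position i = 2.
  Consistency check: S_2/S_1 = 2·9 = 18 ≡ 5 = α_err ✓ (single-error assumption holds).
Step 4: error magnitude e = S_0/v_2 = S_0·∏_{j≠2}(α_2 − α_j) = 11·8 = 88 ≡ 10 (mod 13).
Step 5: correct position 2: c_2 = r_2 − e = 12 − 10 ≡ 2 (mod 13). Hence c = [6, 2, 0, 1, 3].
  Check: interpolating c through the α_i gives m(x) = 10 + 1·x (degree < 2) with m(α_i) = c_i for every i, so c is indeed a codeword.


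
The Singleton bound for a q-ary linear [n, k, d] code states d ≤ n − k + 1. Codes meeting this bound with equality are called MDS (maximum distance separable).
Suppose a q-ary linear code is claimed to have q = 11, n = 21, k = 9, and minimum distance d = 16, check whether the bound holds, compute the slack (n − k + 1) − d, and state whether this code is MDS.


Singleton RHS = n − k + 1 = 13, slack = -3, bound violated (no such code; not MDS).

Singleton bound: d ≤ n − k + 1.
Here n = 21, k = 9, so n − k + 1 = 13.
Given d = 16, check d ≤ 13: NO.
Slack = (n − k + 1) − d = -3.
The slack is negative: d = 16 exceeds n − k + 1 = 13 by 3, so the Singleton bound is violated and no linear [21, 9, 16]_11 code can exist. In particular it is not MDS (MDS requires d = n − k + 1 exactly).
Description: the claimed parameters are [21, 9, 16]_11; such a code would be impossible (violates the Singleton bound).


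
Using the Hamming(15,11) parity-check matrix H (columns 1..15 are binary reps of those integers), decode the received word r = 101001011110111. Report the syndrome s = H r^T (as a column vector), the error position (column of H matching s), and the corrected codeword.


s = (1, 0, 0, 0)^T, error position = 8, corrected codeword c = 101001001110111

Compute s = H r^T mod 2 one row at a time:
  s_1 = 1 + 1 + 1 + 1 + 0 + 1 + 1 + 1 = 7 ≡ 1 (mod 2).
  s_2 = 0 + 0 + 1 + 0 + 0 + 1 + 1 + 1 = 4 ≡ 0 (mod 2).
  s_3 = 0 + 1 + 1 + 0 + 1 + 1 + 1 + 1 = 6 ≡ 0 (mod 2).
  s_4 = 1 + 1 + 0 + 0 + 1 + 1 + 1 + 1 = 6 ≡ 0 (mod 2).
s = (1, 0, 0, 0)^T — this equals column 8 of H (binary 1000), so error is at position 8.
Correct: flip bit 8 of r = 101001011110111 to get c = 101001001110111.


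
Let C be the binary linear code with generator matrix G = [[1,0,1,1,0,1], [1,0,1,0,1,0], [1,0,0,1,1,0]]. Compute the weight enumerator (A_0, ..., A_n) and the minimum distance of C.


Weight distribution: A_0 = 1, A_2 = 2, A_3 = 4, A_4 = 1. Minimum distance d = 2.

Enumerate all 2^3 = 8 messages m ∈ F_2^3.
For each, compute codeword c = mG in F_2^6, then tally its weight.
  m = 000 → c = 000000, weight = 0.
  m = 100 → c = 101101, weight = 4.
  m = 010 → c = 101010, weight = 3.
  m = 110 → c = 000111, weight = 3.
  m = 001 → c = 100110, weight = 3.
  m = 101 → c = 001011, weight = 3.
  m = 011 → c = 001100, weight = 2.
  m = 111 → c = 100001, weight = 2.
Tally weights:
  weight 0: 1 codewords.
  weight 2: 2 codewords.
  weight 3: 4 codewords.
  weight 4: 1 codewords.
Minimum distance d = smallest w > 0 with A_w > 0 = 2.
Sanity: Σ A_w = 8 = 2^3 = 8 ✓.


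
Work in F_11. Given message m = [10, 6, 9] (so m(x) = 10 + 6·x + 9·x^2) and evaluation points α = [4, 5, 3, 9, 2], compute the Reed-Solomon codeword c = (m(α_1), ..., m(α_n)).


c = [2, 1, 10, 1, 3]

Message polynomial: m(x) = 10 + 6·x + 9·x^2 (mod 11).
For each evaluation point α_i, compute m(α_i) mod 11:
  α_1 = 4: Horner steps 9 → 9 → 2, so m(4) = 2.
  α_2 = 5: Horner steps 9 → 7 → 1, so m(5) = 1.
  α_3 = 3: Horner steps 9 → 0 → 10, so m(3) = 10.
  α_4 = 9: Horner steps 9 → 10 → 1, so m(9) = 1.
  α_5 = 2: Horner steps 9 → 2 → 3, so m(2) = 3.
Codeword c = [2, 1, 10, 1, 3] ∈ F_11^5.


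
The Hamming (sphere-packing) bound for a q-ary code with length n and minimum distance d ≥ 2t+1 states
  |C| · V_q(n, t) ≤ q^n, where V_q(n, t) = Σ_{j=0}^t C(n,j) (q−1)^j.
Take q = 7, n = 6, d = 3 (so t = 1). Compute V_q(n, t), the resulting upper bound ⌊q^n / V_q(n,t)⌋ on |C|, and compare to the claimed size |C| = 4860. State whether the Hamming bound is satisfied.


V_q(n, t) = 37, q^n = 117649, Hamming bound = 3179, |C| = 4860 > bound (violated).

Step 1: Compute V_q(n, t) = Σ_{j=0}^1 C(n, j) (q−1)^j.
  j = 0: C(6,0)·(6)^0 = 1·1 = 1.
  j = 1: C(6,1)·(6)^1 = 6·6 = 36.
  V_q(n, t) = 1 + 36 = 37.
Step 2: q^n = 7^6 = 117649.
Step 3: Hamming bound ⌊q^n / V_q(n,t)⌋ = ⌊117649/37⌋ = 3179.
Step 4: Compare |C| = 4860 to 3179: violated.
The claimed |C| lies above the Hamming bound, so no 7-ary code of length 6 with d ≥ 3 can have 4860 codewords.


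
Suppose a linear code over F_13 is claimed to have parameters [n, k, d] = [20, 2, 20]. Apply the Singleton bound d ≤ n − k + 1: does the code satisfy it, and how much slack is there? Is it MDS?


Singleton RHS = n − k + 1 = 19, slack = -1, bound violated (no such code; not MDS).

Singleton bound: d ≤ n − k + 1.
Here n = 20, k = 2, so n − k + 1 = 19.
Given d = 20, check d ≤ 19: NO.
Slack = (n − k + 1) − d = -1.
The slack is negative: d = 20 exceeds n − k + 1 = 19 by 1, so the Singleton bound is violated and no linear [20, 2, 20]_13 code can exist. In particular it is not MDS (MDS requires d = n − k + 1 exactly).
Description: the claimed parameters are [20, 2, 20]_13; such a code would be impossible (violates the Singleton bound).


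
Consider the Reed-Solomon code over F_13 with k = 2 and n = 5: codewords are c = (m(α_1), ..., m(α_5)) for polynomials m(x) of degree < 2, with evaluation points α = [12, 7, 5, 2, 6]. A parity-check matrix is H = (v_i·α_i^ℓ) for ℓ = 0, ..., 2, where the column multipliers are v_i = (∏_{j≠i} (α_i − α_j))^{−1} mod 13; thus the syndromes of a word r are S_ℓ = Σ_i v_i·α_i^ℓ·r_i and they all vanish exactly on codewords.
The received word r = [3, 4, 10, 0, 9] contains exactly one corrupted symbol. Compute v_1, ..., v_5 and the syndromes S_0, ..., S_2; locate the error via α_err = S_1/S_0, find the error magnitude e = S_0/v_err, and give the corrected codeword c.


S = (11, 12, 6), error at position 2, error magnitude e = 9, c = [3, 8, 10, 0, 9].

Step 1: column multipliers v_i = (∏_{j≠i}(α_i − α_j))^{−1} mod 13.
  i = 1 (α = 12): (12−7)(12−5)(12−2)(12−6) = 5·7·10·6 = 2100 ≡ 7, so v_1 = 7^{−1} = 2 (mod 13).
  i = 2 (α = 7): (7−12)(7−5)(7−2)(7−6) = (−5)·2·5·1 = −50 ≡ 2, so v_2 = 2^{−1} = 7 (mod 13).
  i = 3 (α = 5): (5−12)(5−7)(5−2)(5−6) = (−7)·(−2)·3·(−1) = −42 ≡ 10, so v_3 = 10^{−1} = 4 (mod 13).
  i = 4 (α = 2): (2−12)(2−7)(2−5)(2−6) = (−10)·(−5)·(−3)·(−4) = 600 ≡ 2, so v_4 = 2^{−1} = 7 (mod 13).
  i = 5 (α = 6): (6−12)(6−7)(6−5)(6−2) = (−6)·(−1)·1·4 = 24 ≡ 11, so v_5 = 11^{−1} = 6 (mod 13).
  v = [2, 7, 4, 7, 6].
Step 2: syndromes of r = [3, 4, 10, 0, 9] (all sums mod 13).
  S_0 = Σ v_i r_i = 2·3 + 7·4 + 4·10 + 7·0 + 6·9 = 128 ≡ 11.
  S_1 = Σ v_i α_i r_i = 2·12·3 + 7·7·4 + 4·5·10 + 7·2·0 + 6·6·9 = 792 ≡ 12.
  α_i^2 mod 13 = [1, 10, 12, 4, 10].
  S_2 = Σ v_i α_i^2 r_i = 2·1·3 + 7·10·4 + 4·12·10 + 7·4·0 + 6·10·9 = 1306 ≡ 6.
  S = (11, 12, 6) ≠ 0, so r is not a codeword (an error is present).
Step 3: locate the error. For a single error e at position i, S_ℓ = v_i·e·α_i^ℓ, so α_err = S_1/S_0.
  S_0^{−1} = 11^{−1} = 6 (mod 13), so α_err = 12·6 = 72 ≡ 7 = α_2. Error position i = 2.
  Consistency check: S_2/S_1 = 6·12 = 72 ≡ 7 = α_err ✓ (single-error assumption holds).
Step 4: error magnitude e = S_0/v_2 = S_0·∏_{j≠2}(α_2 − α_j) = 11·2 = 22 ≡ 9 (mod 13).
Step 5: correct position 2: c_2 = r_2 − e = 4 − 9 ≡ 8 (mod 13). Hence c = [3, 8, 10, 0, 9].
  Check: interpolating c through the α_i gives m(x) = 2 + 12·x (degree < 2) with m(α_i) = c_i for every i, so c is indeed a codeword.


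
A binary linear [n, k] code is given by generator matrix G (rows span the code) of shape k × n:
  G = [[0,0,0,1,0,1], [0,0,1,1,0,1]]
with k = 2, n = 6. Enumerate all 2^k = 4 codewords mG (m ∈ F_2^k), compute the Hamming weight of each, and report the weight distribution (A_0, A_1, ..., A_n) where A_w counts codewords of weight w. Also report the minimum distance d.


Weight distribution: A_0 = 1, A_1 = 1, A_2 = 1, A_3 = 1. Minimum distance d = 1.

Enumerate all 2^2 = 4 messages m ∈ F_2^2.
For each, compute codeword c = mG in F_2^6, then tally its weight.
  m = 00 → c = 000000, weight = 0.
  m = 10 → c = 000101, weight = 2.
  m = 01 → c = 001101, weight = 3.
  m = 11 → c = 001000, weight = 1.
Tally weights:
  weight 0: 1 codewords.
  weight 1: 1 codewords.
  weight 2: 1 codewords.
  weight 3: 1 codewords.
Minimum distance d = smallest w > 0 with A_w > 0 = 1.
Sanity: Σ A_w = 4 = 2^2 = 4 ✓.


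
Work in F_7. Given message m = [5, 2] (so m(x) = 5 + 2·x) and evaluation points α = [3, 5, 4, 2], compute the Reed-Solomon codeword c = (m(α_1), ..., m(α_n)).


c = [4, 1, 6, 2]

Message polynomial: m(x) = 5 + 2·x (mod 7).
For each evaluation point α_i, compute m(α_i) mod 7:
  α_1 = 3: Horner steps 2 → 4, so m(3) = 4.
  α_2 = 5: Horner steps 2 → 1, so m(5) = 1.
  α_3 = 4: Horner steps 2 → 6, so m(4) = 6.
  α_4 = 2: Horner steps 2 → 2, so m(2) = 2.
Codeword c = [4, 1, 6, 2] ∈ F_7^4.


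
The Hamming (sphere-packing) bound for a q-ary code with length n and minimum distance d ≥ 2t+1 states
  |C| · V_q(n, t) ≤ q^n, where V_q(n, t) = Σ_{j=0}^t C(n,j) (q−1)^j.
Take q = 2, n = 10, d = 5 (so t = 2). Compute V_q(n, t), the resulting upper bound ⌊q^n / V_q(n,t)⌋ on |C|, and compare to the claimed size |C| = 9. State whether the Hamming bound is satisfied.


V_q(n, t) = 56, q^n = 1024, Hamming bound = 18, |C| = 9 ≤ bound (satisfied).

Step 1: Compute V_q(n, t) = Σ_{j=0}^2 C(n, j) (q−1)^j.
  j = 0: C(10,0)·(1)^0 = 1·1 = 1.
  j = 1: C(10,1)·(1)^1 = 10·1 = 10.
  j = 2: C(10,2)·(1)^2 = 45·1 = 45.
  V_q(n, t) = 1 + 10 + 45 = 56.
Step 2: q^n = 2^10 = 1024.
Step 3: Hamming bound ⌊q^n / V_q(n,t)⌋ = ⌊1024/56⌋ = 18.
Step 4: Compare |C| = 9 to 18: satisfied.
The claimed |C| lies below the Hamming bound.


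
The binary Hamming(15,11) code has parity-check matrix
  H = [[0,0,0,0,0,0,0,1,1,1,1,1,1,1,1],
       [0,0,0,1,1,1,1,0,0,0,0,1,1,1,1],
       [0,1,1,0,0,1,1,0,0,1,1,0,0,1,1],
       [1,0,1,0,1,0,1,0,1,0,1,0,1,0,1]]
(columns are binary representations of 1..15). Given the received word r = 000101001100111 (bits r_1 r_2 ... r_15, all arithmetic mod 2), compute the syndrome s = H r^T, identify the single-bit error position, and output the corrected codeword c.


s = (1, 1, 0, 1)^T, error position = 13, corrected codeword c = 000101001100011

Compute s = H r^T mod 2 one row at a time:
  s_1 = 0 + 1 + 1 + 0 + 0 + 1 + 1 + 1 = 5 ≡ 1 (mod 2).
  s_2 = 1 + 0 + 1 + 0 + 0 + 1 + 1 + 1 = 5 ≡ 1 (mod 2).
  s_3 = 0 + 0 + 1 + 0 + 1 + 0 + 1 + 1 = 4 ≡ 0 (mod 2).
  s_4 = 0 + 0 + 0 + 0 + 1 + 0 + 1 + 1 = 3 ≡ 1 (mod 2).
s = (1, 1, 0, 1)^T — this equals column 13 of H (binary 1101), so error is at position 13.
Correct: flip bit 13 of r = 000101001100111 to get c = 000101001100011.


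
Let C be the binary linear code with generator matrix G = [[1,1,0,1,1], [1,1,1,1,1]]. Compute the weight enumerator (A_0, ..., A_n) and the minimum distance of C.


Weight distribution: A_0 = 1, A_1 = 1, A_4 = 1, A_5 = 1. Minimum distance d = 1.

Enumerate all 2^2 = 4 messages m ∈ F_2^2.
For each, compute codeword c = mG in F_2^5, then tally its weight.
  m = 00 → c = 00000, weight = 0.
  m = 10 → c = 11011, weight = 4.
  m = 01 → c = 11111, weight = 5.
  m = 11 → c = 00100, weight = 1.
Tally weights:
  weight 0: 1 codewords.
  weight 1: 1 codewords.
  weight 4: 1 codewords.
  weight 5: 1 codewords.
Minimum distance d = smallest w > 0 with A_w > 0 = 1.
Sanity: Σ A_w = 4 = 2^2 = 4 ✓.


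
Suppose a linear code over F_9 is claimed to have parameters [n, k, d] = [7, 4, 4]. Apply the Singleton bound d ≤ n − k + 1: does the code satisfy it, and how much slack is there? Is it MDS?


Singleton RHS = n − k + 1 = 4, slack = 0, bound satisfied, MDS.

Singleton bound: d ≤ n − k + 1.
Here n = 7, k = 4, so n − k + 1 = 4.
Given d = 4, check d ≤ 4: YES.
Slack = (n − k + 1) − d = 0.
The code is MDS (slack = 0).
Description: the claimed parameters are [7, 4, 4]_9; such a code would be MDS (meets Singleton bound).


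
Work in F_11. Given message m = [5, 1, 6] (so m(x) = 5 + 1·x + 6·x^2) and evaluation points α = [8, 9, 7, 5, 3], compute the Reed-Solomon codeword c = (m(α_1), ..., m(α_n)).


c = [1, 5, 9, 6, 7]

Message polynomial: m(x) = 5 + 1·x + 6·x^2 (mod 11).
For each evaluation point α_i, compute m(α_i) mod 11:
  α_1 = 8: Horner steps 6 → 5 → 1, so m(8) = 1.
  α_2 = 9: Horner steps 6 → 0 → 5, so m(9) = 5.
  α_3 = 7: Horner steps 6 → 10 → 9, so m(7) = 9.
  α_4 = 5: Horner steps 6 → 9 → 6, so m(5) = 6.
  α_5 = 3: Horner steps 6 → 8 → 7, so m(3) = 7.
Codeword c = [1, 5, 9, 6, 7] ∈ F_11^5.


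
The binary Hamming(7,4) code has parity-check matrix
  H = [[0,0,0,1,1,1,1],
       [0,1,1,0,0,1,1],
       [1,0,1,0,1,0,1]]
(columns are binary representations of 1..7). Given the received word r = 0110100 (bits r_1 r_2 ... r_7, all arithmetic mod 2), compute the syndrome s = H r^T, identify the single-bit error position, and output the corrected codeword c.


s = (1, 0, 0)^T, error position = 4, corrected codeword c = 0111100

Compute s = H r^T mod 2 one row at a time:
  s_1 = 0 + 1 + 0 + 0 = 1 ≡ 1 (mod 2).
  s_2 = 1 + 1 + 0 + 0 = 2 ≡ 0 (mod 2).
  s_3 = 0 + 1 + 1 + 0 = 2 ≡ 0 (mod 2).
s = (1, 0, 0)^T — this equals column 4 of H (binary 100), so error is at position 4.
Correct: flip bit 4 of r = 0110100 to get c = 0111100.


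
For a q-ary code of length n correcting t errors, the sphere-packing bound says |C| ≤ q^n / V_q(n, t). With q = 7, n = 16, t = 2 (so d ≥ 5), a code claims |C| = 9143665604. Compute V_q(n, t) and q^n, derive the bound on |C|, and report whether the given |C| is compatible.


V_q(n, t) = 4417, q^n = 33232930569601, Hamming bound = 7523869270, |C| = 9143665604 > bound (violated).

Step 1: Compute V_q(n, t) = Σ_{j=0}^2 C(n, j) (q−1)^j.
  j = 0: C(16,0)·(6)^0 = 1·1 = 1.
  j = 1: C(16,1)·(6)^1 = 16·6 = 96.
  j = 2: C(16,2)·(6)^2 = 120·36 = 4320.
  V_q(n, t) = 1 + 96 + 4320 = 4417.
Step 2: q^n = 7^16 = 33232930569601.
Step 3: Hamming bound ⌊q^n / V_q(n,t)⌋ = ⌊33232930569601/4417⌋ = 7523869270.
Step 4: Compare |C| = 9143665604 to 7523869270: violated.
The claimed |C| lies above the Hamming bound, so no 7-ary code of length 16 with d ≥ 5 can have 9143665604 codewords.


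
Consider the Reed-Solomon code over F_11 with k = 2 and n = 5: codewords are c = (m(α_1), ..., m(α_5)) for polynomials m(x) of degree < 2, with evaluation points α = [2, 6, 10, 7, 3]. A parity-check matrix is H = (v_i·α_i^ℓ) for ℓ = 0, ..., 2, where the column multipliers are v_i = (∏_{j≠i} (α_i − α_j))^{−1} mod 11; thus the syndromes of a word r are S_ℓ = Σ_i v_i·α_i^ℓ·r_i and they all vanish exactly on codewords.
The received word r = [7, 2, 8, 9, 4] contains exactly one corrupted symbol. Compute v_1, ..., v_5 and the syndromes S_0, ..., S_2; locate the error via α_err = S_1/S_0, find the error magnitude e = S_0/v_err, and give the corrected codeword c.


S = (3, 9, 5), error at position 5, error magnitude e = 1, c = [7, 2, 8, 9, 3].

Step 1: column multipliers v_i = (∏_{j≠i}(α_i − α_j))^{−1} mod 11.
  i = 1 (α = 2): (2−6)(2−10)(2−7)(2−3) = (−4)·(−8)·(−5)·(−1) = 160 ≡ 6, so v_1 = 6^{−1} = 2 (mod 11).
  i = 2 (α = 6): (6−2)(6−10)(6−7)(6−3) = 4·(−4)·(−1)·3 = 48 ≡ 4, so v_2 = 4^{−1} = 3 (mod 11).
  i = 3 (α = 10): (10−2)(10−6)(10−7)(10−3) = 8·4·3·7 = 672 ≡ 1, so v_3 = 1^{−1} = 1 (mod 11).
  i = 4 (α = 7): (7−2)(7−6)(7−10)(7−3) = 5·1·(−3)·4 = −60 ≡ 6, so v_4 = 6^{−1} = 2 (mod 11).
  i = 5 (α = 3): (3−2)(3−6)(3−10)(3−7) = 1·(−3)·(−7)·(−4) = −84 ≡ 4, so v_5 = 4^{−1} = 3 (mod 11).
  v = [2, 3, 1, 2, 3].
Step 2: syndromes of r = [7, 2, 8, 9, 4] (all sums mod 11).
  S_0 = Σ v_i r_i = 2·7 + 3·2 + 1·8 + 2·9 + 3·4 = 58 ≡ 3.
  S_1 = Σ v_i α_i r_i = 2·2·7 + 3·6·2 + 1·10·8 + 2·7·9 + 3·3·4 = 306 ≡ 9.
  α_i^2 mod 11 = [4, 3, 1, 5, 9].
  S_2 = Σ v_i α_i^2 r_i = 2·4·7 + 3·3·2 + 1·1·8 + 2·5·9 + 3·9·4 = 280 ≡ 5.
  S = (3, 9, 5) ≠ 0, so r is not a codeword (an error is present).
Step 3: locate the error. For a single error e at position i, S_ℓ = v_i·e·α_i^ℓ, so α_err = S_1/S_0.
  S_0^{−1} = 3^{−1} = 4 (mod 11), so α_err = 9·4 = 36 ≡ 3 = α_5. Error position i = 5.
  Consistency check: S_2/S_1 = 5·5 = 25 ≡ 3 = α_err ✓ (single-error assumption holds).
Step 4: error magnitude e = S_0/v_5 = S_0·∏_{j≠5}(α_5 − α_j) = 3·4 = 12 ≡ 1 (mod 11).
Step 5: correct position 5: c_5 = r_5 − e = 4 − 1 ≡ 3 (mod 11). Hence c = [7, 2, 8, 9, 3].
  Check: interpolating c through the α_i gives m(x) = 4 + 7·x (degree < 2) with m(α_i) = c_i for every i, so c is indeed a codeword.


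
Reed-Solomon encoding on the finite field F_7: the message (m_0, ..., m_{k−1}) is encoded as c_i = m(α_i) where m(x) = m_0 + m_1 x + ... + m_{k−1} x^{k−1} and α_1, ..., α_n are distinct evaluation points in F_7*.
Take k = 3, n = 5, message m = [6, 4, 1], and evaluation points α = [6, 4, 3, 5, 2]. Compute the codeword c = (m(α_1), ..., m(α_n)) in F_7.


c = [3, 3, 6, 2, 4]

Message polynomial: m(x) = 6 + 4·x + 1·x^2 (mod 7).
For each evaluation point α_i, compute m(α_i) mod 7:
  α_1 = 6: Horner steps 1 → 3 → 3, so m(6) = 3.
  α_2 = 4: Horner steps 1 → 1 → 3, so m(4) = 3.
  α_3 = 3: Horner steps 1 → 0 → 6, so m(3) = 6.
  α_4 = 5: Horner steps 1 → 2 → 2, so m(5) = 2.
  α_5 = 2: Horner steps 1 → 6 → 4, so m(2) = 4.
Codeword c = [3, 3, 6, 2, 4] ∈ F_7^5.


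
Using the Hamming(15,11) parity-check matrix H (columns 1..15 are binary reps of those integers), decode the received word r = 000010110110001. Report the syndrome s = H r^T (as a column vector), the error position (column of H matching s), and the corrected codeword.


s = (0, 1, 0, 0)^T, error position = 4, corrected codeword c = 000110110110001

Compute s = H r^T mod 2 one row at a time:
  s_1 = 1 + 0 + 1 + 1 + 0 + 0 + 0 + 1 = 4 ≡ 0 (mod 2).
  s_2 = 0 + 1 + 0 + 1 + 0 + 0 + 0 + 1 = 3 ≡ 1 (mod 2).
  s_3 = 0 + 0 + 0 + 1 + 1 + 1 + 0 + 1 = 4 ≡ 0 (mod 2).
  s_4 = 0 + 0 + 1 + 1 + 0 + 1 + 0 + 1 = 4 ≡ 0 (mod 2).
s = (0, 1, 0, 0)^T — this equals column 4 of H (binary 0100), so error is at position 4.
Correct: flip bit 4 of r = 000010110110001 to get c = 000110110110001.


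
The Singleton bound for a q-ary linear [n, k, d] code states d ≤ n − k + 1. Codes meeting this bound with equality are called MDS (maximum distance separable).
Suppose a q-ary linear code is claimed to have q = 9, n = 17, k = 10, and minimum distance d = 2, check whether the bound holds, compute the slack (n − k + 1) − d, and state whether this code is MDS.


Singleton RHS = n − k + 1 = 8, slack = 6, bound satisfied, not MDS.

Singleton bound: d ≤ n − k + 1.
Here n = 17, k = 10, so n − k + 1 = 8.
Given d = 2, check d ≤ 8: YES.
Slack = (n − k + 1) − d = 6.
The code is NOT MDS (slack = 6 > 0).
Description: the claimed parameters are [17, 10, 2]_9; such a code would be non-MDS.


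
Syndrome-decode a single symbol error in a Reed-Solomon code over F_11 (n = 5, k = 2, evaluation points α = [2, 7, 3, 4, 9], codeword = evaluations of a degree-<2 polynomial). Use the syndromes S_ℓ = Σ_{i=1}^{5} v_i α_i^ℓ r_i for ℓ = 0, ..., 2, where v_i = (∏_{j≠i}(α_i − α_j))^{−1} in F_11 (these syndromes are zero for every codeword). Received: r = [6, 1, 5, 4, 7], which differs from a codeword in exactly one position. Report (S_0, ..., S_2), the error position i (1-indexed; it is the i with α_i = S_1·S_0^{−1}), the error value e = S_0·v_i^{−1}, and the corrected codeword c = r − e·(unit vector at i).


S = (4, 3, 5), error at position 5, error magnitude e = 8, c = [6, 1, 5, 4, 10].

Step 1: column multipliers v_i = (∏_{j≠i}(α_i − α_j))^{−1} mod 11.
  i = 1 (α = 2): (2−7)(2−3)(2−4)(2−9) = (−5)·(−1)·(−2)·(−7) = 70 ≡ 4, so v_1 = 4^{−1} = 3 (mod 11).
  i = 2 (α = 7): (7−2)(7−3)(7−4)(7−9) = 5·4·3·(−2) = −120 ≡ 1, so v_2 = 1^{−1} = 1 (mod 11).
  i = 3 (α = 3): (3−2)(3−7)(3−4)(3−9) = 1·(−4)·(−1)·(−6) = −24 ≡ 9, so v_3 = 9^{−1} = 5 (mod 11).
  i = 4 (α = 4): (4−2)(4−7)(4−3)(4−9) = 2·(−3)·1·(−5) = 30 ≡ 8, so v_4 = 8^{−1} = 7 (mod 11).
  i = 5 (α = 9): (9−2)(9−7)(9−3)(9−4) = 7·2·6·5 = 420 ≡ 2, so v_5 = 2^{−1} = 6 (mod 11).
  v = [3, 1, 5, 7, 6].
Step 2: syndromes of r = [6, 1, 5, 4, 7] (all sums mod 11).
  S_0 = Σ v_i r_i = 3·6 + 1·1 + 5·5 + 7·4 + 6·7 = 114 ≡ 4.
  S_1 = Σ v_i α_i r_i = 3·2·6 + 1·7·1 + 5·3·5 + 7·4·4 + 6·9·7 = 608 ≡ 3.
  α_i^2 mod 11 = [4, 5, 9, 5, 4].
  S_2 = Σ v_i α_i^2 r_i = 3·4·6 + 1·5·1 + 5·9·5 + 7·5·4 + 6·4·7 = 610 ≡ 5.
  S = (4, 3, 5) ≠ 0, so r is not a codeword (an error is present).
Step 3: locate the error. For a single error e at position i, S_ℓ = v_i·e·α_i^ℓ, so α_err = S_1/S_0.
  S_0^{−1} = 4^{−1} = 3 (mod 11), so α_err = 3·3 = 9 ≡ 9 = α_5. Error position i = 5.
  Consistency check: S_2/S_1 = 5·4 = 20 ≡ 9 = α_err ✓ (single-error assumption holds).
Step 4: error magnitude e = S_0/v_5 = S_0·∏_{j≠5}(α_5 − α_j) = 4·2 = 8 ≡ 8 (mod 11).
Step 5: correct position 5: c_5 = r_5 − e = 7 − 8 ≡ 10 (mod 11). Hence c = [6, 1, 5, 4, 10].
  Check: interpolating c through the α_i gives m(x) = 8 + 10·x (degree < 2) with m(α_i) = c_i for every i, so c is indeed a codeword.


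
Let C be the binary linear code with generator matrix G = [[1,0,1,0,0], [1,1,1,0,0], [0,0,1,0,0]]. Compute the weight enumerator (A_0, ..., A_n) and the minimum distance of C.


Weight distribution: A_0 = 1, A_1 = 3, A_2 = 3, A_3 = 1. Minimum distance d = 1.

Enumerate all 2^3 = 8 messages m ∈ F_2^3.
For each, compute codeword c = mG in F_2^5, then tally its weight.
  m = 000 → c = 00000, weight = 0.
  m = 100 → c = 10100, weight = 2.
  m = 010 → c = 11100, weight = 3.
  m = 110 → c = 01000, weight = 1.
  m = 001 → c = 00100, weight = 1.
  m = 101 → c = 10000, weight = 1.
  m = 011 → c = 11000, weight = 2.
  m = 111 → c = 01100, weight = 2.
Tally weights:
  weight 0: 1 codewords.
  weight 1: 3 codewords.
  weight 2: 3 codewords.
  weight 3: 1 codewords.
Minimum distance d = smallest w > 0 with A_w > 0 = 1.
Sanity: Σ A_w = 8 = 2^3 = 8 ✓.


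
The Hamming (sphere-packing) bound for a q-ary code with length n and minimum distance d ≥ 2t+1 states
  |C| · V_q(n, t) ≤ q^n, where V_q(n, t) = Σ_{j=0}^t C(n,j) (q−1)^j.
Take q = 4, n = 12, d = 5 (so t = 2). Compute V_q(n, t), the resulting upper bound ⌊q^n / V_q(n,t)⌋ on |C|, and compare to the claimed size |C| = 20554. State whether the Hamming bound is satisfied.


V_q(n, t) = 631, q^n = 16777216, Hamming bound = 26588, |C| = 20554 ≤ bound (satisfied).

Step 1: Compute V_q(n, t) = Σ_{j=0}^2 C(n, j) (q−1)^j.
  j = 0: C(12,0)·(3)^0 = 1·1 = 1.
  j = 1: C(12,1)·(3)^1 = 12·3 = 36.
  j = 2: C(12,2)·(3)^2 = 66·9 = 594.
  V_q(n, t) = 1 + 36 + 594 = 631.
Step 2: q^n = 4^12 = 16777216.
Step 3: Hamming bound ⌊q^n / V_q(n,t)⌋ = ⌊16777216/631⌋ = 26588.
Step 4: Compare |C| = 20554 to 26588: satisfied.
The claimed |C| lies below the Hamming bound.


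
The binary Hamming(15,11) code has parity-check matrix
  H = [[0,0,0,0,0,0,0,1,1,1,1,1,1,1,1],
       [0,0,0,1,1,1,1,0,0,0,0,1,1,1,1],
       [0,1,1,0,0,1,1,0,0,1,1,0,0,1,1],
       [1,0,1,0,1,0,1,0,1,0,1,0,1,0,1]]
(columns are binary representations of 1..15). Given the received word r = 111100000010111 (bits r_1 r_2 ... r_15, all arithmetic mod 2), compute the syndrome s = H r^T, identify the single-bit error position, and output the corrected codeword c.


s = (0, 0, 1, 1)^T, error position = 3, corrected codeword c = 110100000010111

Compute s = H r^T mod 2 one row at a time:
  s_1 = 0 + 0 + 0 + 1 + 0 + 1 + 1 + 1 = 4 ≡ 0 (mod 2).
  s_2 = 1 + 0 + 0 + 0 + 0 + 1 + 1 + 1 = 4 ≡ 0 (mod 2).
  s_3 = 1 + 1 + 0 + 0 + 0 + 1 + 1 + 1 = 5 ≡ 1 (mod 2).
  s_4 = 1 + 1 + 0 + 0 + 0 + 1 + 1 + 1 = 5 ≡ 1 (mod 2).
s = (0, 0, 1, 1)^T — this equals column 3 of H (binary 0011), so error is at position 3.
Correct: flip bit 3 of r = 111100000010111 to get c = 110100000010111.


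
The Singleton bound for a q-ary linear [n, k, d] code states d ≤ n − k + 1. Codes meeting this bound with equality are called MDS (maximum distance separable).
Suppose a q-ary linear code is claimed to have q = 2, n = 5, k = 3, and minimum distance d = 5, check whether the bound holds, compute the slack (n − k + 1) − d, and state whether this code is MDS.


Singleton RHS = n − k + 1 = 3, slack = -2, bound violated (no such code; not MDS).

Singleton bound: d ≤ n − k + 1.
Here n = 5, k = 3, so n − k + 1 = 3.
Given d = 5, check d ≤ 3: NO.
Slack = (n − k + 1) − d = -2.
The slack is negative: d = 5 exceeds n − k + 1 = 3 by 2, so the Singleton bound is violated and no linear [5, 3, 5]_2 code can exist. In particular it is not MDS (MDS requires d = n − k + 1 exactly).
Description: the claimed parameters are [5, 3, 5]_2; such a code would be impossible (violates the Singleton bound).


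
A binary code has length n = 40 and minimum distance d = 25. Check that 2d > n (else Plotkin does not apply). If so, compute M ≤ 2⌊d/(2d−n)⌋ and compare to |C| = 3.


Plotkin bound M ≤ 4; given |C| = 3 ≤ bound (satisfied).

Check applicability: 2d = 50, n = 40.
2d − n = 10 > 0, so Plotkin applies.
Compute d/(2d−n) = 25/10 ≈ 2.5000.
⌊d/(2d−n)⌋ = 2.
Plotkin bound: M ≤ 2·2 = 4.
Given |C| = 3, check: satisfied.
This |C| is below the Plotkin bound.


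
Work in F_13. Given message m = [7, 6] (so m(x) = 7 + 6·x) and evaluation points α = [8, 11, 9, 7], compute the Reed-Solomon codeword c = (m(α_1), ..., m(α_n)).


c = [3, 8, 9, 10]

Message polynomial: m(x) = 7 + 6·x (mod 13).
For each evaluation point α_i, compute m(α_i) mod 13:
  α_1 = 8: Horner steps 6 → 3, so m(8) = 3.
  α_2 = 11: Horner steps 6 → 8, so m(11) = 8.
  α_3 = 9: Horner steps 6 → 9, so m(9) = 9.
  α_4 = 7: Horner steps 6 → 10, so m(7) = 10.
Codeword c = [3, 8, 9, 10] ∈ F_13^4.


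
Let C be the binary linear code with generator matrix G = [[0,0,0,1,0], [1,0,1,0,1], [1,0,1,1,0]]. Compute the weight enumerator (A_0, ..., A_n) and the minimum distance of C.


Weight distribution: A_0 = 1, A_1 = 2, A_2 = 2, A_3 = 2, A_4 = 1. Minimum distance d = 1.

Enumerate all 2^3 = 8 messages m ∈ F_2^3.
For each, compute codeword c = mG in F_2^5, then tally its weight.
  m = 000 → c = 00000, weight = 0.
  m = 100 → c = 00010, weight = 1.
  m = 010 → c = 10101, weight = 3.
  m = 110 → c = 10111, weight = 4.
  m = 001 → c = 10110, weight = 3.
  m = 101 → c = 10100, weight = 2.
  m = 011 → c = 00011, weight = 2.
  m = 111 → c = 00001, weight = 1.
Tally weights:
  weight 0: 1 codewords.
  weight 1: 2 codewords.
  weight 2: 2 codewords.
  weight 3: 2 codewords.
  weight 4: 1 codewords.
Minimum distance d = smallest w > 0 with A_w > 0 = 1.
Sanity: Σ A_w = 8 = 2^3 = 8 ✓.


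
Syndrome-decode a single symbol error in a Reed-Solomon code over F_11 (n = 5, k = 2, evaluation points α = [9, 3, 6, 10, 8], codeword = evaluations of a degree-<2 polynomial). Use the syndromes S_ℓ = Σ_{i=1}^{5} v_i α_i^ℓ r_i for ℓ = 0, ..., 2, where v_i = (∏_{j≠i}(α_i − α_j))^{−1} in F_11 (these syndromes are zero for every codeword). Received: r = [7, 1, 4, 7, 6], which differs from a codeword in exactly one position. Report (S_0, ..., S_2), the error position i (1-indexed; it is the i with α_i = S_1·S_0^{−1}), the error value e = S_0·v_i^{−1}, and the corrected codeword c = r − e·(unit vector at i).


S = (10, 1, 10), error at position 4, error magnitude e = 10, c = [7, 1, 4, 8, 6].

Step 1: column multipliers v_i = (∏_{j≠i}(α_i − α_j))^{−1} mod 11.
  i = 1 (α = 9): (9−3)(9−6)(9−10)(9−8) = 6·3·(−1)·1 = −18 ≡ 4, so v_1 = 4^{−1} = 3 (mod 11).
  i = 2 (α = 3): (3−9)(3−6)(3−10)(3−8) = (−6)·(−3)·(−7)·(−5) = 630 ≡ 3, so v_2 = 3^{−1} = 4 (mod 11).
  i = 3 (α = 6): (6−9)(6−3)(6−10)(6−8) = (−3)·3·(−4)·(−2) = −72 ≡ 5, so v_3 = 5^{−1} = 9 (mod 11).
  i = 4 (α = 10): (10−9)(10−3)(10−6)(10−8) = 1·7·4·2 = 56 ≡ 1, so v_4 = 1^{−1} = 1 (mod 11).
  i = 5 (α = 8): (8−9)(8−3)(8−6)(8−10) = (−1)·5·2·(−2) = 20 ≡ 9, so v_5 = 9^{−1} = 5 (mod 11).
  v = [3, 4, 9, 1, 5].
Step 2: syndromes of r = [7, 1, 4, 7, 6] (all sums mod 11).
  S_0 = Σ v_i r_i = 3·7 + 4·1 + 9·4 + 1·7 + 5·6 = 98 ≡ 10.
  S_1 = Σ v_i α_i r_i = 3·9·7 + 4·3·1 + 9·6·4 + 1·10·7 + 5·8·6 = 727 ≡ 1.
  α_i^2 mod 11 = [4, 9, 3, 1, 9].
  S_2 = Σ v_i α_i^2 r_i = 3·4·7 + 4·9·1 + 9·3·4 + 1·1·7 + 5·9·6 = 505 ≡ 10.
  S = (10, 1, 10) ≠ 0, so r is not a codeword (an error is present).
Step 3: locate the error. For a single error e at position i, S_ℓ = v_i·e·α_i^ℓ, so α_err = S_1/S_0.
  S_0^{−1} = 10^{−1} = 10 (mod 11), so α_err = 1·10 = 10 ≡ 10 = α_4. Error position i = 4.
  Consistency check: S_2/S_1 = 10·1 = 10 ≡ 10 = α_err ✓ (single-error assumption holds).
Step 4: error magnitude e = S_0/v_4 = S_0·∏_{j≠4}(α_4 − α_j) = 10·1 = 10 ≡ 10 (mod 11).
Step 5: correct position 4: c_4 = r_4 − e = 7 − 10 ≡ 8 (mod 11). Hence c = [7, 1, 4, 8, 6].
  Check: interpolating c through the α_i gives m(x) = 9 + 1·x (degree < 2) with m(α_i) = c_i for every i, so c is indeed a codeword.


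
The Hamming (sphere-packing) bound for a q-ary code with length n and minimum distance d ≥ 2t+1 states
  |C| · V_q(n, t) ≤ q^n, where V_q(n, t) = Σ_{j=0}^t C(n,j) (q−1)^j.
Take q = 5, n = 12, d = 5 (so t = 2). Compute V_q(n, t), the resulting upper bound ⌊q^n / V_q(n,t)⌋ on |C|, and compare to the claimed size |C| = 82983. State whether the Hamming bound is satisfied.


V_q(n, t) = 1105, q^n = 244140625, Hamming bound = 220941, |C| = 82983 ≤ bound (satisfied).

Step 1: Compute V_q(n, t) = Σ_{j=0}^2 C(n, j) (q−1)^j.
  j = 0: C(12,0)·(4)^0 = 1·1 = 1.
  j = 1: C(12,1)·(4)^1 = 12·4 = 48.
  j = 2: C(12,2)·(4)^2 = 66·16 = 1056.
  V_q(n, t) = 1 + 48 + 1056 = 1105.
Step 2: q^n = 5^12 = 244140625.
Step 3: Hamming bound ⌊q^n / V_q(n,t)⌋ = ⌊244140625/1105⌋ = 220941.
Step 4: Compare |C| = 82983 to 220941: satisfied.
The claimed |C| lies below the Hamming bound.


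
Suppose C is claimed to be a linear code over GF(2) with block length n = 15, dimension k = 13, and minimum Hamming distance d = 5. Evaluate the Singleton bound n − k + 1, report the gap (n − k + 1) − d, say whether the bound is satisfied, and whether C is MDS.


Singleton RHS = n − k + 1 = 3, slack = -2, bound violated (no such code; not MDS).

Singleton bound: d ≤ n − k + 1.
Here n = 15, k = 13, so n − k + 1 = 3.
Given d = 5, check d ≤ 3: NO.
Slack = (n − k + 1) − d = -2.
The slack is negative: d = 5 exceeds n − k + 1 = 3 by 2, so the Singleton bound is violated and no linear [15, 13, 5]_2 code can exist. In particular it is not MDS (MDS requires d = n − k + 1 exactly).
Description: the claimed parameters are [15, 13, 5]_2; such a code would be impossible (violates the Singleton bound).
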